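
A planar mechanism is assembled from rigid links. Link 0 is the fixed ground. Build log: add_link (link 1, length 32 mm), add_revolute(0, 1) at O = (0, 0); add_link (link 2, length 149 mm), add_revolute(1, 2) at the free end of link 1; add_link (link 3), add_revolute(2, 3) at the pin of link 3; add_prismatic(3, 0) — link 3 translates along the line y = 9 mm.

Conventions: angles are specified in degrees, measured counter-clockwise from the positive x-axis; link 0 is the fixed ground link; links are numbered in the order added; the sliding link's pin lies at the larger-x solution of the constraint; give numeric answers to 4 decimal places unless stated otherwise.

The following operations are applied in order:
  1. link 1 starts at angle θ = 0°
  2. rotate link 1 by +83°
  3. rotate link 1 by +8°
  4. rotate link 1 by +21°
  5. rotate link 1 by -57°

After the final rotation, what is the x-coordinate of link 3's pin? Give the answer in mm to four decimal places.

geometry: r = 32 mm, L = 149 mm, e = 9 mm; θ starts at 0°
rotate link 1 by +83°: θ ← 0° +83° = 83°
rotate link 1 by +8°: θ ← 83° +8° = 91°
rotate link 1 by +21°: θ ← 91° +21° = 112°
rotate link 1 by -57°: θ ← 112° -57° = 55°
crank pin P = (r cos θ, r sin θ) = (18.354446, 26.212865)
h = r sin θ − e = 26.212865 − 9 = 17.212865
x = r cos θ + √(L² − h²) = 18.354446 + 148.002423 = 166.356869

166.3569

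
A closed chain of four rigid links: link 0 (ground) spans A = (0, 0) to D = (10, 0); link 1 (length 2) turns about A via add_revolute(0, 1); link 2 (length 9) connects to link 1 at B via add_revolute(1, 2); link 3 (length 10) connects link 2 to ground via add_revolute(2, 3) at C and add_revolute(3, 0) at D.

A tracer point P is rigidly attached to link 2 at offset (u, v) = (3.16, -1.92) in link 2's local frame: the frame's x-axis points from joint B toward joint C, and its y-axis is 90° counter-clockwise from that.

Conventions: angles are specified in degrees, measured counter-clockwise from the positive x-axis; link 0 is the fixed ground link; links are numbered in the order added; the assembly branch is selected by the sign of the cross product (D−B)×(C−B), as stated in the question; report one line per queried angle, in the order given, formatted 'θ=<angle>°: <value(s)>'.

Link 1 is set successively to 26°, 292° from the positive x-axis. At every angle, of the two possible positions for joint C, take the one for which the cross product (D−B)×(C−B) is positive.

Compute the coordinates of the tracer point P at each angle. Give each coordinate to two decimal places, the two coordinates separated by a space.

A=(0,0), D=(10.00,0)
θ=26°: B = A + 2.00·(cos26°, sin26°) = (1.7976, 0.8767)
θ=26°: |BD| = 8.2491
θ=26°: circle(B,9.00) ∩ circle(D,10.00): a=2.9729, h=8.4948
θ=26°:   candidates: C₊=(5.6565,9.0075) cross=70.075; C₋=(3.8508,-7.8859) cross=-70.075
θ=26°:   branch + wants cross > 0 → take C=(5.6565,9.0075) (cross=70.075)
θ=26°: ex = (C−B)/|BC| = (0.4288,0.9034); ey = (-0.9034,0.4288)
θ=26°: P = B + 3.16·ex + -1.92·ey = (4.8871,2.9083)
θ=292°: B = A + 2.00·(cos292°, sin292°) = (0.7492, -1.8544)
θ=292°: |BD| = 9.4348
θ=292°: circle(B,9.00) ∩ circle(D,10.00): a=3.7105, h=8.1995
θ=292°:   candidates: C₊=(2.7758,6.9145) cross=77.361; C₋=(5.9989,-9.1647) cross=-77.361
θ=292°:   branch + wants cross > 0 → take C=(2.7758,6.9145) (cross=77.361)
θ=292°: ex = (C−B)/|BC| = (0.2252,0.9743); ey = (-0.9743,0.2252)
θ=292°: P = B + 3.16·ex + -1.92·ey = (3.3314,0.7922)

θ=26°: 4.89 2.91
θ=292°: 3.33 0.79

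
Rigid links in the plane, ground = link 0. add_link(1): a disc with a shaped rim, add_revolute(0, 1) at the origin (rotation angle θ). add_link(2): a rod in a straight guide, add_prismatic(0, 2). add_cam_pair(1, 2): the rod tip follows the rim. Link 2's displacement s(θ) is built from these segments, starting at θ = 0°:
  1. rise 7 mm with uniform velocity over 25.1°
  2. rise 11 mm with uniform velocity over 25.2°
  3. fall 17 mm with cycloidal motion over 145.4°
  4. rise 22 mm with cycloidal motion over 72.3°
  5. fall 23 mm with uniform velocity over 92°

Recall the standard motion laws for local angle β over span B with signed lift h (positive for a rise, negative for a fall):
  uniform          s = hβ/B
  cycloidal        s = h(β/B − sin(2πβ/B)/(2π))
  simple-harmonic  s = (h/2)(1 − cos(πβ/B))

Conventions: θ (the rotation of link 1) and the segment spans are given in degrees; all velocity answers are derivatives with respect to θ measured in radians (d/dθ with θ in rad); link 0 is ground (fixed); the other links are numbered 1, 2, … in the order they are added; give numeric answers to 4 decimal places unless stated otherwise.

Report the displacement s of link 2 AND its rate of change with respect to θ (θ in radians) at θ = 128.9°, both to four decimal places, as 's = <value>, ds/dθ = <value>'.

segment 1 (0° to 25.1°, uniform, h = 7) is passed completely: s = 0.0000 + (7) = 7.0000
segment 2 (25.1° to 50.3°, uniform, h = 11) is passed completely: s = 7.0000 + (11) = 18.0000
θ = 128.9° falls in segment 3 (50.3° to 195.7°, cycloidal, h = -17): β = 128.9 − 50.3 = 78.6°, B = 145.4°; Δs = -17·(0.5406 − sin(2π·0.5406)/(2π)) = -9.8722; s = 18.0000 − 9.8722 = 8.1278
velocity in seg [50.3°–195.7°] (cycloidal), θ in radians: β = 78.6° = 1.3718 rad, B = 145.4° = 2.5377 rad; ds/dθ = (h/B)(1 − cos(2πβ/B)) = ((-17)/2.5377)(1 − cos(2π·0.5406)) = -13.181363 mm/rad

s = 8.1278, ds/dθ = -13.1814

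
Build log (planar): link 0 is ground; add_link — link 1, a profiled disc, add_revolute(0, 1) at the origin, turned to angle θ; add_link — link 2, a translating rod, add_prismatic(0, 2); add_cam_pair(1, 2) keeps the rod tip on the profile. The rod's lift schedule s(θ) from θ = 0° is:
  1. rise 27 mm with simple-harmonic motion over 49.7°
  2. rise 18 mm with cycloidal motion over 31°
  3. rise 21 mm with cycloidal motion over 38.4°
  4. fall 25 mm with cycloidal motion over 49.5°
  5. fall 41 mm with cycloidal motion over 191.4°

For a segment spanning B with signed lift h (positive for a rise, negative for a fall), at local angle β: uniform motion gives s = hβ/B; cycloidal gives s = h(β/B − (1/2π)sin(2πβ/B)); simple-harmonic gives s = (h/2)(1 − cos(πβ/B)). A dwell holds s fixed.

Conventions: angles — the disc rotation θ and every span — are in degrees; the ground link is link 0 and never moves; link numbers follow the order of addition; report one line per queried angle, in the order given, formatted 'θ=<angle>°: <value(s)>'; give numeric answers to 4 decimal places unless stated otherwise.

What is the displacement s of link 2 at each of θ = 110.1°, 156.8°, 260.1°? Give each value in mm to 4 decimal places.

seg 1 [0°–49.7°] simple-harmonic, h=27: full span → s += 27 → s = 27.0000
seg 2 [49.7°–80.7°] cycloidal, h=18: full span → s += 18 → s = 45.0000
seg 3 [80.7°–119.1°] cycloidal, h=21: θ=110.1° here. β=29.4, B=38.4. 21·(0.7656 − sin(2π·0.7656)/(2π)) = 19.4043 → s = 64.4043
seg 3 [80.7°–119.1°] cycloidal, h=21: full span → s += 21 → s = 66.0000
seg 4 [119.1°–168.6°] cycloidal, h=-25: θ=156.8° here. β=37.7, B=49.5. -25·(0.7616 − sin(2π·0.7616)/(2π)) = -23.0087 → s = 42.9913
seg 4 [119.1°–168.6°] cycloidal, h=-25: full span → s += -25 → s = 41.0000
seg 5 [168.6°–360°] cycloidal, h=-41: θ=260.1° here. β=91.5, B=191.4. -41·(0.4781 − sin(2π·0.4781)/(2π)) = -18.7035 → s = 22.2965

θ=110.1°: 64.4043
θ=156.8°: 42.9913
θ=260.1°: 22.2965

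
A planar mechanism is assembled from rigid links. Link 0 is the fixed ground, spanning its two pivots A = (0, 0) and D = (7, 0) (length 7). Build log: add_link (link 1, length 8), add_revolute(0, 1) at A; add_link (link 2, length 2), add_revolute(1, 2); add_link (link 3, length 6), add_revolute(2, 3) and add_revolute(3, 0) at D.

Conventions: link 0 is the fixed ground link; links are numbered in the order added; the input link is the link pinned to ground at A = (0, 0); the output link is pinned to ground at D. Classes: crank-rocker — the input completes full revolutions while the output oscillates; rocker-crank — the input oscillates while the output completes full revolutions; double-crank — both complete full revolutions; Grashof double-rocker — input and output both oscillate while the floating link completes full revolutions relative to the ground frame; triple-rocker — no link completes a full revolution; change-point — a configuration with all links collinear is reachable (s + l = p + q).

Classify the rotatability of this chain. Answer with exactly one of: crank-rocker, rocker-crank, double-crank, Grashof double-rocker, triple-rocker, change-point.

lengths: ground=7, input=8, coupler=2, output=6
sorted: s=2 (shortest), l=8 (longest), p+q=13
s + l = 10 vs p + q = 13
s + l < p + q (Grashof) with shortest = coupler link → Grashof double-rocker

Grashof double-rocker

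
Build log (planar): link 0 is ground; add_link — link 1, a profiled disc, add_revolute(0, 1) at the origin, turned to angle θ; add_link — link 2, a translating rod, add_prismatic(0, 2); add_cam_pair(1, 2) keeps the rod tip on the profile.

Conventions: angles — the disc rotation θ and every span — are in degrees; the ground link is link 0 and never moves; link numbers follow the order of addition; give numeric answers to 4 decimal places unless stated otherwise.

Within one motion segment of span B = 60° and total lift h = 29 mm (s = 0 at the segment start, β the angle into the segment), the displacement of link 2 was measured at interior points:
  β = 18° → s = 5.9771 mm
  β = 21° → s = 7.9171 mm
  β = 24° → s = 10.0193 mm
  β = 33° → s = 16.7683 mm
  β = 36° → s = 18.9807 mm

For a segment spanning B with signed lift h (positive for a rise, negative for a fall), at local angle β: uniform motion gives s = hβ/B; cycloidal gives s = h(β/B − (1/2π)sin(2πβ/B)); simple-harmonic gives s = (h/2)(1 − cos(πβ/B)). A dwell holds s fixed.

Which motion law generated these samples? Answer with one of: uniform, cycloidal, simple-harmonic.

candidates at β/B = r: uniform s = h·r (linear in β); cycloidal s = h·(r − sin(2πr)/(2π)); simple-harmonic s = (h/2)(1 − cos(πr))
β=18°: printed 5.9771 | uniform 8.7000, cycloidal 4.3104, simple-harmonic 5.9771
β=21°: printed 7.9171 | uniform 10.1500, cycloidal 6.4160, simple-harmonic 7.9171
β=24°: printed 10.0193 | uniform 11.6000, cycloidal 8.8871, simple-harmonic 10.0193
β=33°: printed 16.7683 | uniform 15.9500, cycloidal 17.3763, simple-harmonic 16.7683
β=36°: printed 18.9807 | uniform 17.4000, cycloidal 20.1129, simple-harmonic 18.9807
only one law matches every sample → simple-harmonic

simple-harmonic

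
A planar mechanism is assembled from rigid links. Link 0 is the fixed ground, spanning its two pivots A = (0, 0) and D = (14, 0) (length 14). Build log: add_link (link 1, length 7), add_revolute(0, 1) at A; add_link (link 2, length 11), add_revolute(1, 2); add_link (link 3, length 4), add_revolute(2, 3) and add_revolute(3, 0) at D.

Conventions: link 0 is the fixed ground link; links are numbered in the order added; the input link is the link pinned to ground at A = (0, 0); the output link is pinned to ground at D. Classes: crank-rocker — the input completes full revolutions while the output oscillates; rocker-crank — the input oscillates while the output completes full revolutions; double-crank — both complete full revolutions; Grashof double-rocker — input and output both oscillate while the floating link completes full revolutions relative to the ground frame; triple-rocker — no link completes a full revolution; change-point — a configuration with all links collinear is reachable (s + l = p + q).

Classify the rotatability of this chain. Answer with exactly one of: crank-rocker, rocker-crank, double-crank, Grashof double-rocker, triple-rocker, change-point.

lengths: ground=14, input=7, coupler=11, output=4
sorted: s=4 (shortest), l=14 (longest), p+q=18
s + l = 18 vs p + q = 18
s + l = p + q → change-point (collinear configuration reachable)

change-point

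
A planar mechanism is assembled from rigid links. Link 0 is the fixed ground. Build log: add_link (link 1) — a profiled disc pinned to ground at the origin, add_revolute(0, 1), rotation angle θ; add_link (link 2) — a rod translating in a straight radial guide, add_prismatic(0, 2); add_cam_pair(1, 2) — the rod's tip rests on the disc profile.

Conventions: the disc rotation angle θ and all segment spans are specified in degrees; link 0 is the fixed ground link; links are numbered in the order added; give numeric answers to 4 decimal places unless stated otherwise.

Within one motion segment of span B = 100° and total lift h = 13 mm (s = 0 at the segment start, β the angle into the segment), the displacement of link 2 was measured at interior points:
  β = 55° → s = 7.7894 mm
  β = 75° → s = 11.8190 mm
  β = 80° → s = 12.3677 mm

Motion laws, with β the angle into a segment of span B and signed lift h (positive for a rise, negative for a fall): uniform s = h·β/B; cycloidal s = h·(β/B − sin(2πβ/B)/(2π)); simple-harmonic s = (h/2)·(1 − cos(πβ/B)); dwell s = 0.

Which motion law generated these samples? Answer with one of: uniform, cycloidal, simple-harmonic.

candidates at β/B = r: uniform s = h·r (linear in β); cycloidal s = h·(r − sin(2πr)/(2π)); simple-harmonic s = (h/2)(1 − cos(πr))
β=55°: printed 7.7894 | uniform 7.1500, cycloidal 7.7894, simple-harmonic 7.5168
β=75°: printed 11.8190 | uniform 9.7500, cycloidal 11.8190, simple-harmonic 11.0962
β=80°: printed 12.3677 | uniform 10.4000, cycloidal 12.3677, simple-harmonic 11.7586
only one law matches every sample → cycloidal

cycloidal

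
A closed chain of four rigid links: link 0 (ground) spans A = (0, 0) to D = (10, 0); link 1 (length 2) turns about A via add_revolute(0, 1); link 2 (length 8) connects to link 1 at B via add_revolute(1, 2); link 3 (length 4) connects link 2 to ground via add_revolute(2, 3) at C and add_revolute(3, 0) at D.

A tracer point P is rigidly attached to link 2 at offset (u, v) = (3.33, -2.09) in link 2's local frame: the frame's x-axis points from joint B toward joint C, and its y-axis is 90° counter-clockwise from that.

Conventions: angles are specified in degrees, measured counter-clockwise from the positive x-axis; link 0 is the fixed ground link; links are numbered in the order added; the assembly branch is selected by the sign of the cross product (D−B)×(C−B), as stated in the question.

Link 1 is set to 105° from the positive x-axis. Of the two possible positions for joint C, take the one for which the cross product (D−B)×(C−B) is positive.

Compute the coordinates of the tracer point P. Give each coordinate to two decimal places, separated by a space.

A=(0,0), D=(10.00,0)
B = A + 2.00·(cos105°, sin105°) = (-0.5176, 1.9319)
|BD| = 10.6936
circle(B,8.00) ∩ circle(D,4.00): a=7.5911, h=2.5248
  candidates: C₊=(7.4047,3.0438) cross=26.999; C₋=(6.4925,-1.9228) cross=-26.999
  branch + wants cross > 0 → take C=(7.4047,3.0438) (cross=26.999)
ex = (C−B)/|BC| = (0.9903,0.1390); ey = (-0.1390,0.9903)
P = B + 3.33·ex + -2.09·ey = (3.0705,0.3250)

3.07 0.32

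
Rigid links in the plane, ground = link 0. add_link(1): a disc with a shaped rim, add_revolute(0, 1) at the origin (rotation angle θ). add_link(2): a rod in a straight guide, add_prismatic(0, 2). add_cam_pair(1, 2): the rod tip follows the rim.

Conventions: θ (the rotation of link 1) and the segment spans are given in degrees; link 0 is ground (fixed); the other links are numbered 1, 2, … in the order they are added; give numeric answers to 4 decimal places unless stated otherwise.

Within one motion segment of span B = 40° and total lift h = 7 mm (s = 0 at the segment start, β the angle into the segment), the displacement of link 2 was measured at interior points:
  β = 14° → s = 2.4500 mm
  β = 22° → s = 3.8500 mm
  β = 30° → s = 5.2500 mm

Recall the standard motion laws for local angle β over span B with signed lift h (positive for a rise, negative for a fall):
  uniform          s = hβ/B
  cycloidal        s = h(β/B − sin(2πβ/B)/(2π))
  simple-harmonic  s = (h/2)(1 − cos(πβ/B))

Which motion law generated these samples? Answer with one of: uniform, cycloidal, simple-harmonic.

candidates at β/B = r: uniform s = h·r (linear in β); cycloidal s = h·(r − sin(2πr)/(2π)); simple-harmonic s = (h/2)(1 − cos(πr))
β=14°: printed 2.4500 | uniform 2.4500, cycloidal 1.5487, simple-harmonic 1.9110
β=22°: printed 3.8500 | uniform 3.8500, cycloidal 4.1943, simple-harmonic 4.0475
β=30°: printed 5.2500 | uniform 5.2500, cycloidal 6.3641, simple-harmonic 5.9749
only one law matches every sample → uniform

uniform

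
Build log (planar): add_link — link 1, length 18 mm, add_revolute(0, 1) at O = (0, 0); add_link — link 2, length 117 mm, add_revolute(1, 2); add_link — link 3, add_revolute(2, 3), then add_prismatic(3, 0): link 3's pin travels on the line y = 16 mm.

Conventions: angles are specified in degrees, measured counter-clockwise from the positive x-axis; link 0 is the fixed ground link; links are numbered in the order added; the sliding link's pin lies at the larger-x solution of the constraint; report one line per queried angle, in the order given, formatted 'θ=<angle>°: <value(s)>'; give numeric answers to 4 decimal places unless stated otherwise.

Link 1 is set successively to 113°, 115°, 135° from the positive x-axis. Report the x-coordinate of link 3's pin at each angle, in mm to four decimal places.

geometry: r = 18 mm, L = 117 mm, e = 16 mm
θ=113°: crank pin P = (r cos θ, r sin θ) = (-7.033160, 16.569087)
θ=113°: h = r sin θ − e = 16.569087 − 16 = 0.569087
θ=113°: x = r cos θ + √(L² − h²) = -7.033160 + 116.998616 = 109.965456
θ=115°: crank pin P = (r cos θ, r sin θ) = (-7.607129, 16.313540)
θ=115°: h = r sin θ − e = 16.313540 − 16 = 0.313540
θ=115°: x = r cos θ + √(L² − h²) = -7.607129 + 116.999580 = 109.392451
θ=135°: crank pin P = (r cos θ, r sin θ) = (-12.727922, 12.727922)
θ=135°: h = r sin θ − e = 12.727922 − 16 = -3.272078
θ=135°: x = r cos θ + √(L² − h²) = -12.727922 + 116.954237 = 104.226315

θ=113°: 109.9655
θ=115°: 109.3925
θ=135°: 104.2263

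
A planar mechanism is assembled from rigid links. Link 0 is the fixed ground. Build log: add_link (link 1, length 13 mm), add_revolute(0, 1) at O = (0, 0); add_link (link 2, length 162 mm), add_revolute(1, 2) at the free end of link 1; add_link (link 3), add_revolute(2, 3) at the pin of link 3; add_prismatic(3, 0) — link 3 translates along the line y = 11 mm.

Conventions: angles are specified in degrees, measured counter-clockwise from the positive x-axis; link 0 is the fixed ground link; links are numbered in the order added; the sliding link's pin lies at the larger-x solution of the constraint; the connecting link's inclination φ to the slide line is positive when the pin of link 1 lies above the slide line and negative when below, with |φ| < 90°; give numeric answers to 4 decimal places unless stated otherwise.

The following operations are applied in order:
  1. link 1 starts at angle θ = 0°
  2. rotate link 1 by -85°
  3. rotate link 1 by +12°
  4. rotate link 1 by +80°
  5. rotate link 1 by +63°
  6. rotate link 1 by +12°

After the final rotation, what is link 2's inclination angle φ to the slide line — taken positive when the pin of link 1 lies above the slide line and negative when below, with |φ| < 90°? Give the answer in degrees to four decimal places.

geometry: r = 13 mm, L = 162 mm, e = 11 mm; θ starts at 0°
rotate link 1 by -85°: θ ← 0° -85° = -85°
rotate link 1 by +12°: θ ← -85° +12° = -73°
rotate link 1 by +80°: θ ← -73° +80° = 7°
rotate link 1 by +63°: θ ← 7° +63° = 70°
rotate link 1 by +12°: θ ← 70° +12° = 82°
h = r sin θ − e = 12.873485 − 11 = 1.873485
sin φ = h / L = 1.873485 / 162 = 0.01156472
φ = arcsin(0.01156472) = 0.662625°

0.6626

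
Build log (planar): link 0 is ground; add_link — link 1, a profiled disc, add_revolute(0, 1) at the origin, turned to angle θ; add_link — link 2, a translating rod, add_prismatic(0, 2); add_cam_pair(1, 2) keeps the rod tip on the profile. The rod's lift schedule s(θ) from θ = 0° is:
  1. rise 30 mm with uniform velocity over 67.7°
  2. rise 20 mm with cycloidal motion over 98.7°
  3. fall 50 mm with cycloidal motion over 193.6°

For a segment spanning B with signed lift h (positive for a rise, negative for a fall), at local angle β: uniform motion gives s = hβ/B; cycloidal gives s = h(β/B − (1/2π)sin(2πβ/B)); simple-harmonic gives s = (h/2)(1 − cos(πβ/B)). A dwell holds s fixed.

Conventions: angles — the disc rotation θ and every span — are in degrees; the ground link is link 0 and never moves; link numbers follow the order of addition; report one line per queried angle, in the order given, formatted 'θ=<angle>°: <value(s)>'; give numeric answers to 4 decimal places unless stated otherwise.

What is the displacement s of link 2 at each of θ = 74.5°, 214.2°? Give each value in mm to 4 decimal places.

seg 1 [0°–67.7°] uniform, h=30: full span → s += 30 → s = 30.0000
seg 2 [67.7°–166.4°] cycloidal, h=20: θ=74.5° here. β=6.8, B=98.7. 20·(0.0689 − sin(2π·0.0689)/(2π)) = 0.0426 → s = 30.0426
seg 2 [67.7°–166.4°] cycloidal, h=20: full span → s += 20 → s = 50.0000
seg 3 [166.4°–360°] cycloidal, h=-50: θ=214.2° here. β=47.8, B=193.6. -50·(0.2469 − sin(2π·0.2469)/(2π)) = -4.3888 → s = 45.6112

θ=74.5°: 30.0426
θ=214.2°: 45.6112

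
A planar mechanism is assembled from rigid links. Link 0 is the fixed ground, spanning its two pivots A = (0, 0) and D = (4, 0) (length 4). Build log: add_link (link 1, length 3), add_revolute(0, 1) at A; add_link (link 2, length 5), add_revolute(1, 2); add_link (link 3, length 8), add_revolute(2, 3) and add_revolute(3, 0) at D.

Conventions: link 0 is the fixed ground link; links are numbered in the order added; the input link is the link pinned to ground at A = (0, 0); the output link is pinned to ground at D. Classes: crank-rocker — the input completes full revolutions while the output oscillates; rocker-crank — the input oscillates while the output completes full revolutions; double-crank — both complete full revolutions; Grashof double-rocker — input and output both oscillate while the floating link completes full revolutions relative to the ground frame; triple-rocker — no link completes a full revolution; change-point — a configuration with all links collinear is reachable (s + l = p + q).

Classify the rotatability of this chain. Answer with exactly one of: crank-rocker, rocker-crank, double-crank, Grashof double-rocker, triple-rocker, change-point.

lengths: ground=4, input=3, coupler=5, output=8
sorted: s=3 (shortest), l=8 (longest), p+q=9
s + l = 11 vs p + q = 9
s + l > p + q → non-Grashof → no link fully rotates → triple-rocker

triple-rocker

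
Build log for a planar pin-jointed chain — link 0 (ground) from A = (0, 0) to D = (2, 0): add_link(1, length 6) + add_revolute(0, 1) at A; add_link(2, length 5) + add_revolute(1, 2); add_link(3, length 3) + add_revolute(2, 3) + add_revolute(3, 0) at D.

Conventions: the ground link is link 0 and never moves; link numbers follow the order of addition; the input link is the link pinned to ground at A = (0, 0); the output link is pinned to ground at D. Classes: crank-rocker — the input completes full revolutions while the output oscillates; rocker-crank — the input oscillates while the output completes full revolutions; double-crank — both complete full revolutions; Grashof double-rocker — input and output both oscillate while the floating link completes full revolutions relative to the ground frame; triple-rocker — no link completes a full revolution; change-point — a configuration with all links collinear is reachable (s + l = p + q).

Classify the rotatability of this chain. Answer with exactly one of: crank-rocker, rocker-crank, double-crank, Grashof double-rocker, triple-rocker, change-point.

lengths: ground=2, input=6, coupler=5, output=3
sorted: s=2 (shortest), l=6 (longest), p+q=8
s + l = 8 vs p + q = 8
s + l = p + q → change-point (collinear configuration reachable)

change-point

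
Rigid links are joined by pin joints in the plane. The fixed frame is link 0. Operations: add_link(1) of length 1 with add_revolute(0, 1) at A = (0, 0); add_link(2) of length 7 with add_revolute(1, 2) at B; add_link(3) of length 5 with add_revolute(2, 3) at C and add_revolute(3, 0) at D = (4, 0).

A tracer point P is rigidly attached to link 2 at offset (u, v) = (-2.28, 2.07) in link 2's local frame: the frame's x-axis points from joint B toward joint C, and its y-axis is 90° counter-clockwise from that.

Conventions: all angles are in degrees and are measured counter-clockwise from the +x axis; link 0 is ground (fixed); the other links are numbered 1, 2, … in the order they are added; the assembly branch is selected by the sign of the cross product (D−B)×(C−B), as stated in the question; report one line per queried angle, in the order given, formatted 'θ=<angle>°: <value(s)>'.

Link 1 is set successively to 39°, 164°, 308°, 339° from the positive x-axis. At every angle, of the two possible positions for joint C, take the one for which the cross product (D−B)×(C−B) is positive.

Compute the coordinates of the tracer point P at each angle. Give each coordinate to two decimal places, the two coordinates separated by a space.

A=(0,0), D=(4.00,0)
θ=39°: B = A + 1.00·(cos39°, sin39°) = (0.7771, 0.6293)
θ=39°: |BD| = 3.2837
θ=39°: circle(B,7.00) ∩ circle(D,5.00): a=5.2963, h=4.5771
θ=39°:   candidates: C₊=(6.8524,4.1065) cross=15.030; C₋=(5.0980,-4.8779) cross=-15.030
θ=39°:   branch + wants cross > 0 → take C=(6.8524,4.1065) (cross=15.030)
θ=39°: ex = (C−B)/|BC| = (0.8679,0.4967); ey = (-0.4967,0.8679)
θ=39°: P = B + -2.28·ex + 2.07·ey = (-2.2299,1.2933)
θ=164°: B = A + 1.00·(cos164°, sin164°) = (-0.9613, 0.2756)
θ=164°: |BD| = 4.9689
θ=164°: circle(B,7.00) ∩ circle(D,5.00): a=4.8995, h=4.9995
θ=164°:   candidates: C₊=(4.2080,4.9957) cross=24.842; C₋=(3.6533,-4.9880) cross=-24.842
θ=164°:   branch + wants cross > 0 → take C=(4.2080,4.9957) (cross=24.842)
θ=164°: ex = (C−B)/|BC| = (0.7385,0.6743); ey = (-0.6743,0.7385)
θ=164°: P = B + -2.28·ex + 2.07·ey = (-4.0407,0.2669)
θ=308°: B = A + 1.00·(cos308°, sin308°) = (0.6157, -0.7880)
θ=308°: |BD| = 3.4749
θ=308°: circle(B,7.00) ∩ circle(D,5.00): a=5.1908, h=4.6963
θ=308°:   candidates: C₊=(4.6062,4.9631) cross=16.319; C₋=(6.7362,-4.1849) cross=-16.319
θ=308°:   branch + wants cross > 0 → take C=(4.6062,4.9631) (cross=16.319)
θ=308°: ex = (C−B)/|BC| = (0.5701,0.8216); ey = (-0.8216,0.5701)
θ=308°: P = B + -2.28·ex + 2.07·ey = (-2.3848,-1.4812)
θ=339°: B = A + 1.00·(cos339°, sin339°) = (0.9336, -0.3584)
θ=339°: |BD| = 3.0873
θ=339°: circle(B,7.00) ∩ circle(D,5.00): a=5.4305, h=4.4169
θ=339°:   candidates: C₊=(5.8147,4.6591) cross=13.636; C₋=(6.8401,-4.1151) cross=-13.636
θ=339°:   branch + wants cross > 0 → take C=(5.8147,4.6591) (cross=13.636)
θ=339°: ex = (C−B)/|BC| = (0.6973,0.7168); ey = (-0.7168,0.6973)
θ=339°: P = B + -2.28·ex + 2.07·ey = (-2.1400,-0.5492)

θ=39°: -2.23 1.29
θ=164°: -4.04 0.27
θ=308°: -2.38 -1.48
θ=339°: -2.14 -0.55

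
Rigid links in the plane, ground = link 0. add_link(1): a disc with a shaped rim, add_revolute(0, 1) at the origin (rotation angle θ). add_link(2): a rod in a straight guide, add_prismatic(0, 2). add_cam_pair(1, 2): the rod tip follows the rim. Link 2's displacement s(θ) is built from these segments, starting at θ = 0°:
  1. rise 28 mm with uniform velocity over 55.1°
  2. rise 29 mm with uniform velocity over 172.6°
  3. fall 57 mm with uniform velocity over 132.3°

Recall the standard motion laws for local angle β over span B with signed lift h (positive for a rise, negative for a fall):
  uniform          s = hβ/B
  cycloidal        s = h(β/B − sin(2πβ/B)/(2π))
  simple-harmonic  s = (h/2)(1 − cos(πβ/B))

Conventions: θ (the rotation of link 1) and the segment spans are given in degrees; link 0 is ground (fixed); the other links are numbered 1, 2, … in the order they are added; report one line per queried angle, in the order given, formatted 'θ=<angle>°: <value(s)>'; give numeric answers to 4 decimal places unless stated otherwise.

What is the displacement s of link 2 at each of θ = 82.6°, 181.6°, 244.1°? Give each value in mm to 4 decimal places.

segment 1 (0° to 55.1°, uniform, h = 28) is passed completely: s = 0.0000 + (28) = 28.0000
θ = 82.6° falls in segment 2 (55.1° to 227.7°, uniform, h = 29): β = 82.6 − 55.1 = 27.5°, B = 172.6°; Δs = 29·27.5/172.6 = 4.6205; s = 28.0000 + 4.6205 = 32.6205
θ = 181.6° falls in segment 2 (55.1° to 227.7°, uniform, h = 29): β = 181.6 − 55.1 = 126.5°, B = 172.6°; Δs = 29·126.5/172.6 = 21.2543; s = 28.0000 + 21.2543 = 49.2543
segment 2 (55.1° to 227.7°, uniform, h = 29) is passed completely: s = 28.0000 + (29) = 57.0000
θ = 244.1° falls in segment 3 (227.7° to 360°, uniform, h = -57): β = 244.1 − 227.7 = 16.4°, B = 132.3°; Δs = -57·16.4/132.3 = -7.0658; s = 57.0000 − 7.0658 = 49.9342

θ=82.6°: 32.6205
θ=181.6°: 49.2543
θ=244.1°: 49.9342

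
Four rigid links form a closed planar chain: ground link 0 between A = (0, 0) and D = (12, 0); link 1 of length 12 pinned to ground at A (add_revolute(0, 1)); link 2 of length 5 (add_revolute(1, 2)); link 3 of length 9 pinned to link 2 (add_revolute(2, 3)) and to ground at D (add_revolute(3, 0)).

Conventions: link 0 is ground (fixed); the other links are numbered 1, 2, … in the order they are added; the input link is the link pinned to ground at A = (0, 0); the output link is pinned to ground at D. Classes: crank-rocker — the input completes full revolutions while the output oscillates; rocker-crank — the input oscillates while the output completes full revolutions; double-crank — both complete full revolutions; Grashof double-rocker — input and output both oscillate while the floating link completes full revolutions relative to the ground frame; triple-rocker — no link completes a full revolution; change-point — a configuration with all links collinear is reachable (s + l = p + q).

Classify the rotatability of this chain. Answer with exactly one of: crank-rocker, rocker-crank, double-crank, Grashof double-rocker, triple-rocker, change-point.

lengths: ground=12, input=12, coupler=5, output=9
sorted: s=5 (shortest), l=12 (longest), p+q=21
s + l = 17 vs p + q = 21
s + l < p + q (Grashof) with shortest = coupler link → Grashof double-rocker

Grashof double-rocker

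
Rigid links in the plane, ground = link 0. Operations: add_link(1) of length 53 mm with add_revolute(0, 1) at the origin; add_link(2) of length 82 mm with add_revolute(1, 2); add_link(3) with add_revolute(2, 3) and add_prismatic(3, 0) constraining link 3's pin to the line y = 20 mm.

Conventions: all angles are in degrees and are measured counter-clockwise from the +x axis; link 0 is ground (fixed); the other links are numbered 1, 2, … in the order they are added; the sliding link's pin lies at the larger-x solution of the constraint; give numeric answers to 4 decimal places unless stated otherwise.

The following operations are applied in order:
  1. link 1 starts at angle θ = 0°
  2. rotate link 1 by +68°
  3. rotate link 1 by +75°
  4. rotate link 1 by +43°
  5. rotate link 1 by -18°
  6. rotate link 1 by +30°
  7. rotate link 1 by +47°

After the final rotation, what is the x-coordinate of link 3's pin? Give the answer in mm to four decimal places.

geometry: r = 53 mm, L = 82 mm, e = 20 mm; θ starts at 0°
rotate link 1 by +68°: θ ← 0° +68° = 68°
rotate link 1 by +75°: θ ← 68° +75° = 143°
rotate link 1 by +43°: θ ← 143° +43° = 186°
rotate link 1 by -18°: θ ← 186° -18° = 168°
rotate link 1 by +30°: θ ← 168° +30° = 198°
rotate link 1 by +47°: θ ← 198° +47° = 245°
crank pin P = (r cos θ, r sin θ) = (-22.398768, -48.034313)
h = r sin θ − e = -48.034313 − 20 = -68.034313
x = r cos θ + √(L² − h²) = -22.398768 + 45.774800 = 23.376032

23.3760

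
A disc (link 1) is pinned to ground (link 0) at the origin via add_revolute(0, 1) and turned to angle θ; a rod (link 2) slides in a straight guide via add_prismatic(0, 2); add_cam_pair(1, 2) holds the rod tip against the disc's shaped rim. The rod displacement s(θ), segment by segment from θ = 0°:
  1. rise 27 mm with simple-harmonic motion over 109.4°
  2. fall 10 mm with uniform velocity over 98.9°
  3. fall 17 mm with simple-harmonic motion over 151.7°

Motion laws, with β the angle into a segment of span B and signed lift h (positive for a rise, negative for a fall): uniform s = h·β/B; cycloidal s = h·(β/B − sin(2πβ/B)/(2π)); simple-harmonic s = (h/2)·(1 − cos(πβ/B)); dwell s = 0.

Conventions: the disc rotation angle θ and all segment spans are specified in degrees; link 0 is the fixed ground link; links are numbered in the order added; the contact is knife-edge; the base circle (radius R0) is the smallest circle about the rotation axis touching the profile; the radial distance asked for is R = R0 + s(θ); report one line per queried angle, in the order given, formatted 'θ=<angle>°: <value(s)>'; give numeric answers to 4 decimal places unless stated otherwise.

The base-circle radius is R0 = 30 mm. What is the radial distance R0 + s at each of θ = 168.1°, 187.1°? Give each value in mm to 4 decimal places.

segment 1 (0° to 109.4°, simple-harmonic, h = 27) is passed completely: s = 0.0000 + (27) = 27.0000
θ = 168.1° falls in segment 2 (109.4° to 208.3°, uniform, h = -10): β = 168.1 − 109.4 = 58.7°, B = 98.9°; Δs = -10·58.7/98.9 = -5.9353; s = 27.0000 − 5.9353 = 21.0647
θ = 187.1° falls in segment 2 (109.4° to 208.3°, uniform, h = -10): β = 187.1 − 109.4 = 77.7°, B = 98.9°; Δs = -10·77.7/98.9 = -7.8564; s = 27.0000 − 7.8564 = 19.1436
θ=168.1°: R = R0 + s = 30 + 21.0647 = 51.0647
θ=187.1°: R = R0 + s = 30 + 19.1436 = 49.1436

θ=168.1°: 51.0647
θ=187.1°: 49.1436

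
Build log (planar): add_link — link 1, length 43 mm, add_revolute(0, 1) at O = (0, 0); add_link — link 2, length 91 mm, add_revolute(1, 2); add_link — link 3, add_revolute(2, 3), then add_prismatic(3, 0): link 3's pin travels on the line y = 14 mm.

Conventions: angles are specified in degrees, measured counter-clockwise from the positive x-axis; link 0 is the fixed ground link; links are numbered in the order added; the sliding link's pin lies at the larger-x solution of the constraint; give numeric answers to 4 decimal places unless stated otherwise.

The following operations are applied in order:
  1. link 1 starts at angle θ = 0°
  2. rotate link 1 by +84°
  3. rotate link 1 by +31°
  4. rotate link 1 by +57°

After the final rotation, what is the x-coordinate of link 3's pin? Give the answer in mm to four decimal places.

geometry: r = 43 mm, L = 91 mm, e = 14 mm; θ starts at 0°
rotate link 1 by +84°: θ ← 0° +84° = 84°
rotate link 1 by +31°: θ ← 84° +31° = 115°
rotate link 1 by +57°: θ ← 115° +57° = 172°
crank pin P = (r cos θ, r sin θ) = (-42.581527, 5.984443)
h = r sin θ − e = 5.984443 − 14 = -8.015557
x = r cos θ + √(L² − h²) = -42.581527 + 90.646295 = 48.064768

48.0648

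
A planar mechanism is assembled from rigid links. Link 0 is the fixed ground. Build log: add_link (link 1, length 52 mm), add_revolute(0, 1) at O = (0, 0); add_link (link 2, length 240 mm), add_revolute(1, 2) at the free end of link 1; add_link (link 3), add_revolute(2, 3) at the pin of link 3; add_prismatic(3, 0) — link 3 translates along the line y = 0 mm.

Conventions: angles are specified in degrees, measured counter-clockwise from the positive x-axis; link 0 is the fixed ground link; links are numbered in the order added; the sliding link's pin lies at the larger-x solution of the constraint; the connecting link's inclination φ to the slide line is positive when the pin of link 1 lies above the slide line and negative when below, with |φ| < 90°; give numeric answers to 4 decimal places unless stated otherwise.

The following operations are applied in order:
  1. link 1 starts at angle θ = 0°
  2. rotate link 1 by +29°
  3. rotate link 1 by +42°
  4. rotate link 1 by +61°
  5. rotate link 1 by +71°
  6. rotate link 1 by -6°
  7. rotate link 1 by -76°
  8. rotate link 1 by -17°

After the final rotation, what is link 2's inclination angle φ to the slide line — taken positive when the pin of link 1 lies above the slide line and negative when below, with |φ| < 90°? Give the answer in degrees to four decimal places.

geometry: r = 52 mm, L = 240 mm, e = 0 mm; θ starts at 0°
rotate link 1 by +29°: θ ← 0° +29° = 29°
rotate link 1 by +42°: θ ← 29° +42° = 71°
rotate link 1 by +61°: θ ← 71° +61° = 132°
rotate link 1 by +71°: θ ← 132° +71° = 203°
rotate link 1 by -6°: θ ← 203° -6° = 197°
rotate link 1 by -76°: θ ← 197° -76° = 121°
rotate link 1 by -17°: θ ← 121° -17° = 104°
h = r sin θ − e = 50.455378 − 0 = 50.455378
sin φ = h / L = 50.455378 / 240 = 0.21023074
φ = arcsin(0.21023074) = 12.135875°

12.1359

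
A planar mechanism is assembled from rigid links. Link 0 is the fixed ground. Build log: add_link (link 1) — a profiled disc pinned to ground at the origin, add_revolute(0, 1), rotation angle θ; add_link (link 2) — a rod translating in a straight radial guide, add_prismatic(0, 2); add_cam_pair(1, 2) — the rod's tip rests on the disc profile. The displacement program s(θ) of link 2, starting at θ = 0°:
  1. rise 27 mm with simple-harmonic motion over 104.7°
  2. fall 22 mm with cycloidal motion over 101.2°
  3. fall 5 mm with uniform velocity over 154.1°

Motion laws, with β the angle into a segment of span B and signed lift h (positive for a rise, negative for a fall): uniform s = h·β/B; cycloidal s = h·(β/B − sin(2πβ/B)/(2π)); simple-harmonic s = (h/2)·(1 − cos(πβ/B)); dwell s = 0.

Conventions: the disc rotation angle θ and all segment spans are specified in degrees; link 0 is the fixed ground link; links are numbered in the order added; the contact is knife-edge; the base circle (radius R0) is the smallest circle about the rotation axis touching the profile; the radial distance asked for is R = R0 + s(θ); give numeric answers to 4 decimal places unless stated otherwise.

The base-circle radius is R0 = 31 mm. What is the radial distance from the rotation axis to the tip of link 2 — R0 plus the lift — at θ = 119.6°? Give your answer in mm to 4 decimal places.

seg 1 [0°–104.7°] simple-harmonic, h=27: full span → s += 27 → s = 27.0000
seg 2 [104.7°–205.9°] cycloidal, h=-22: θ=119.6° here. β=14.9, B=101.2. -22·(0.1472 − sin(2π·0.1472)/(2π)) = -0.4426 → s = 26.5574
R = R0 + s = 31 + 26.5574 = 57.5574

57.5574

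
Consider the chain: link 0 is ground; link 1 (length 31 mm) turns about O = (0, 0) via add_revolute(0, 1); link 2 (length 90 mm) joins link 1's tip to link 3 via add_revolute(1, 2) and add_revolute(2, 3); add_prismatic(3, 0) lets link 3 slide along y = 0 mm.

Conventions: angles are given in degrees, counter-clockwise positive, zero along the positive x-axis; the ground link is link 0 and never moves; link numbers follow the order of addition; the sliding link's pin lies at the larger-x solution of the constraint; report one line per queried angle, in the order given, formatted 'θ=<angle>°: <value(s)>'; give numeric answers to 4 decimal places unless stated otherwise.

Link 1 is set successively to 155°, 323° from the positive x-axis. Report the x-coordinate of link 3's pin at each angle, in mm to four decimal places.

geometry: r = 31 mm, L = 90 mm, e = 0 mm
θ=155°: crank pin P = (r cos θ, r sin θ) = (-28.095541, 13.101166)
θ=155°: h = r sin θ − e = 13.101166 − 0 = 13.101166
θ=155°: x = r cos θ + √(L² − h²) = -28.095541 + 89.041336 = 60.945794
θ=323°: crank pin P = (r cos θ, r sin θ) = (24.757701, -18.656266)
θ=323°: h = r sin θ − e = -18.656266 − 0 = -18.656266
θ=323°: x = r cos θ + √(L² − h²) = 24.757701 + 88.045123 = 112.802824

θ=155°: 60.9458
θ=323°: 112.8028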